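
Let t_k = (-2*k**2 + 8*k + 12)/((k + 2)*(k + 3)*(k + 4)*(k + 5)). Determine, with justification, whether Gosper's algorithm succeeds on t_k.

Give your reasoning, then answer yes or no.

Step 1: r(k) = (k**3 - 13*k - 18)/(k**3 + 2*k**2 - 30*k - 36).
Take A(k)=k + 2, B(k)=k + 6, C(k)=k**2 - 4*k - 6.
Set up (k + 2)·f(k+1) − (k + 5)·f(k) − (k**2 - 4*k - 6) = 0.
Bound: deg f ≤ 3.
Coefficient equations give f(k) = -k*(k**2 + 33*k + 38)/24.
Then R = B(k−1)f/C = -k*(k + 5)*(k**2 + 33*k + 38)/(24*(k**2 - 4*k - 6)), so s_k = R(k)·t_k = k*(k**2 + 33*k + 38)/(12*(k + 2)*(k + 3)*(k + 4)).
s_(k+1) − s_k = 2*(-k**2 + 4*k + 6)/(k**4 + 14*k**3 + 71*k**2 + 154*k + 120) = t_k.

Yes. s_k = k*(k**2 + 33*k + 38)/(12*(k + 2)*(k + 3)*(k + 4)).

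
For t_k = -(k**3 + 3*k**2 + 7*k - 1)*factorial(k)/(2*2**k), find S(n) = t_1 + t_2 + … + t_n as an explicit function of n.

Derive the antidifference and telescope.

S(n) = 2**(-n - 1)*(7*2**n - n**3*factorial(n) - 5*n**2*factorial(n) - 11*n*factorial(n) - 7*factorial(n))

Ratio r(k) = (k**4 + 7*k**3 + 22*k**2 + 26*k + 10)/(2*(k**3 + 3*k**2 + 7*k - 1)).
Take A(k)=k/2 + 1/2, B(k)=1, C(k)=k**3 + 3*k**2 + 7*k - 1.
Set up (k/2 + 1/2)·f(k+1) − (1)·f(k) − (k**3 + 3*k**2 + 7*k - 1) = 0.
Bound: deg f ≤ 2.
Solve for f: f(k) = 2*(k**2 + 2*k + 4) (degree 2 ≤ 2).
So s_k = (B(k−1)f/C)·t_k = (2*(k**2 + 2*k + 4)/(k**3 + 3*k**2 + 7*k - 1))·t_k = -(k**2 + 2*k + 4)*factorial(k)/2**k.
Check: Δs_k = -(k**3 + 3*k**2 + 7*k - 1)*factorial(k)/(2*2**k). ✓
Telescope: S(n) = s_(n+1) − s_(1) = -2**(-n - 1)*(n**2 + 4*n + 7)*factorial(n + 1) − (-7/2) = 2**(-n - 1)*(7*2**n - n**3*factorial(n) - 5*n**2*factorial(n) - 11*n*factorial(n) - 7*factorial(n)).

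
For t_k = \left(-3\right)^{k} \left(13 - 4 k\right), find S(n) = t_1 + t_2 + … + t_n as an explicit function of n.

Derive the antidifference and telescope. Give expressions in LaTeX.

Ratio r(k) = 3*(9 - 4*k)/(4*k - 13).
Gosper form: A/B · C(k+1)/C(k) with A=-3, B=1, C=k - 13/4.
Key eq: (-3)·f(k+1) = (1)·f(k) + (k - 13/4).
Degrees (0,0,1) ⇒ d ≤ 1.
Match coefficients ⇒ f(k) = -(k - 4)/4.
Then R = B(k−1)f/C = -(k - 4)/(4*k - 13), so s_k = R(k)·t_k = (-3)**k*(k - 4).
s_(k+1) − s_k = (-3)**k*(13 - 4*k) = t_k.
Telescope: S(n) = s_(n+1) − s_(1) = (-3)**(n + 1)*(n - 3) − (9) = -3*(-3)**n*n + 9*(-3)**n - 9.

S(n) = - 3 \left(-3\right)^{n} n + 9 \left(-3\right)^{n} - 9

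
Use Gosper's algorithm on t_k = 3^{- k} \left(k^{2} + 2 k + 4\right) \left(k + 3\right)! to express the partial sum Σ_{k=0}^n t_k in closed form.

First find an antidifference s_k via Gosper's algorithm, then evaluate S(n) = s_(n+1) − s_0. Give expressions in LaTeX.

S(n) = 3^{- n} \left(n + 1\right) \left(n + 4\right)!

The ratio is (k + 4)*(2*k + (k + 1)**2 + 6)/(3*(k**2 + 2*k + 4)).
Gosper form: A/B · C(k+1)/C(k) with A=k/3 + 4/3, B=1, C=k**2 + 2*k + 4.
Key eq: (k/3 + 4/3)·f(k+1) = (1)·f(k) + (k**2 + 2*k + 4).
From deg A=1, deg B=0, deg C=2: d=1.
Coefficient equations give f(k) = 3*k.
Then R = B(k−1)f/C = 3*k/(k**2 + 2*k + 4), so s_k = R(k)·t_k = 3**(1 - k)*k*factorial(k + 3).
Check: Δs_k = (k**2 + 2*k + 4)*factorial(k + 3)/3**k. ✓
Σ_(k=0)^n t_k = s_(n+1) − s_(0) = ((n + 1)*factorial(n + 4)/3**n) − (0), i.e. (n + 1)*factorial(n + 4)/3**n.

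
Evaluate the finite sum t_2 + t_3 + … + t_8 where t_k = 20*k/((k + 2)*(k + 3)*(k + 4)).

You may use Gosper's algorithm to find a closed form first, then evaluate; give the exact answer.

Σ = 49/33

Step 1: r(k) = (k + 1)*(k + 2)/(k*(k + 5)).
So A=k + 2 and B=k + 5, with C=k.
Solve (k + 2)·f(k+1) − (k + 4)·f(k) = k.
deg f ≤ 2 (via 1,1,1).
Solve for f: f(k) = k*(k - 1)/6 (degree 2 ≤ 2).
Get s_k = R·t_k = 10*k*(k - 1)/(3*(k + 2)*(k + 3)) with R(k) = B(k−1)f(k)/C(k) = (k - 1)*(k + 4)/6.
s_(k+1) − s_k = 20*k/(k**3 + 9*k**2 + 26*k + 24) = t_k.
Σ_(k=2)^(8) t_k = s_(9) − s_(2) = 20/11 − (1/3) = 49/33.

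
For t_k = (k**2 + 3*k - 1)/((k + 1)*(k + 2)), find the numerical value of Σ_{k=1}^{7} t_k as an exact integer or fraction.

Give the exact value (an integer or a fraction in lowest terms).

t_(k+1)/t_k = (k + 1)*(3*k + (k + 1)**2 + 2)/((k + 3)*(k**2 + 3*k - 1)).
Take A(k)=k + 1, B(k)=k + 3, C(k)=k**2 + 3*k - 1.
Solve (k + 1)·f(k+1) − (k + 2)·f(k) = k**2 + 3*k - 1.
d = 2 from the (1,1,2) case.
A polynomial solution: f(k) = k*(k - 2).
R(k) = B(k−1)·f(k)/C(k) = k*(k - 2)*(k + 2)/(k**2 + 3*k - 1); s_k = R·t_k = k*(k - 2)/(k + 1).
Δs = (k**2 + 3*k - 1)/(k**2 + 3*k + 2), as required.
Sum = s_(8) − s_(1); s_(8) = 16/3, s_(1) = -1/2 ⇒ 35/6.

Σ = 35/6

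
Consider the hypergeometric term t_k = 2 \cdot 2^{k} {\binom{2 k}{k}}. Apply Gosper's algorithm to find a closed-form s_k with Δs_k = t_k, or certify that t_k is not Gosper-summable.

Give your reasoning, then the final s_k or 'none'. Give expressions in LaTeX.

not Gosper-summable; s_k does not exist

r(k) = 4*(2*k + 1)/(k + 1) after simplifying.
Take A(k)=8*k + 4, B(k)=k + 1, C(k)=1.
Solve (8*k + 4)·f(k+1) − (k)·f(k) = 1.
Degrees (1,1,0) ⇒ d ≤ -1.
Bound -1 < 0, so the key equation has no polynomial solution.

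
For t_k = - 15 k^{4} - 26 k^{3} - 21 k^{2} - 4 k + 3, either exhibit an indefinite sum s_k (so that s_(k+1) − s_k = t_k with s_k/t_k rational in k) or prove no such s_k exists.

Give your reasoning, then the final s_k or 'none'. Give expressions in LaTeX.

s_k = k \left(- 3 k^{4} + k^{3} + k^{2} + 2 k + 2\right)

The ratio is (15*k**4 + 86*k**3 + 189*k**2 + 184*k + 63)/(15*k**4 + 26*k**3 + 21*k**2 + 4*k - 3).
Gosper form: A/B · C(k+1)/C(k) with A=1, B=1, C=k**4 + 26*k**3/15 + 7*k**2/5 + 4*k/15 - 1/5.
Set up (1)·f(k+1) − (1)·f(k) − (k**4 + 26*k**3/15 + 7*k**2/5 + 4*k/15 - 1/5) = 0.
Bound: deg f ≤ 5.
Match coefficients ⇒ f(k) = k*(3*k**4 - k**3 - k**2 - 2*k - 2)/15.
Then R = B(k−1)f/C = k*(3*k**4 - k**3 - k**2 - 2*k - 2)/(15*k**4 + 26*k**3 + 21*k**2 + 4*k - 3), so s_k = R(k)·t_k = k*(-3*k**4 + k**3 + k**2 + 2*k + 2).
Δs = -15*k**4 - 26*k**3 - 21*k**2 - 4*k + 3, as required.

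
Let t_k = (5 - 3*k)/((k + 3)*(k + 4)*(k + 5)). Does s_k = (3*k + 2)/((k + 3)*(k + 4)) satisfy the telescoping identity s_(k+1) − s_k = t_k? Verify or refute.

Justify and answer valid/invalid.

Valid — Δs_k = t_k.

s_(k+1) = (3*k + 5)/((k + 4)*(k + 5))
s_(k+1) − s_k = (5 - 3*k)/(k**3 + 12*k**2 + 47*k + 60)
(s_(k+1) − s_k) − t_k = 0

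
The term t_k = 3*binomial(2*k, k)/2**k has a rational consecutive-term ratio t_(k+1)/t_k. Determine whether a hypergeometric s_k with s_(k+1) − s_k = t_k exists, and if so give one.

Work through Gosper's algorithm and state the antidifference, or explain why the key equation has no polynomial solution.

none — t_k is not Gosper-summable

t_(k+1)/t_k = (2*k + 1)/(k + 1).
Gosper form: A/B · C(k+1)/C(k) with A=2*k + 1, B=k + 1, C=1.
f must satisfy (2*k + 1)·f(k+1) − (k)·f(k) = 1.
From deg A=1, deg B=1, deg C=0: d=-1.
Negative degree bound (-1): no f exists, t_k not Gosper-summable.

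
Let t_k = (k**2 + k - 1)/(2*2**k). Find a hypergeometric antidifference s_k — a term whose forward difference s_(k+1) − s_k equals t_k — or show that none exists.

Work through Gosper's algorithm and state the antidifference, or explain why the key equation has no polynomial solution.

s_k = (-k**2 - 3*k - 3)/2**k

Compute t_(k+1)/t_k: get (k + (k + 1)**2)/(2*(k**2 + k - 1)).
Gosper form: A/B · C(k+1)/C(k) with A=1/2, B=1, C=k**2 + k - 1.
Set up (1/2)·f(k+1) − (1)·f(k) − (k**2 + k - 1) = 0.
deg f ≤ 2 (via 0,0,2).
Match coefficients ⇒ f(k) = -2*(k**2 + 3*k + 3).
Certificate R = B(k−1)f/C = -2*(k**2 + 3*k + 3)/(k**2 + k - 1) gives s_k = (-k**2 - 3*k - 3)/2**k.
s_(k+1) − s_k = (k**2 + k - 1)/(2*2**k) = t_k.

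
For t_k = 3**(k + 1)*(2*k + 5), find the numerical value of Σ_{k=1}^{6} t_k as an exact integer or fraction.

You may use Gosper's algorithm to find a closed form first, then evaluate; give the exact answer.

The ratio is 3*(2*k + 7)/(2*k + 5).
Take A(k)=3, B(k)=1, C(k)=k + 5/2.
Key eq: (3)·f(k+1) = (1)·f(k) + (k + 5/2).
From deg A=0, deg B=0, deg C=1: d=1.
A polynomial solution: f(k) = (k + 1)/2.
Certificate R = B(k−1)f/C = (k + 1)/(2*k + 5) gives s_k = 3**(k + 1)*(k + 1).
Check: Δs_k = 3**(k + 1)*(2*k + 5). ✓
Evaluate s at k=7 and k=1: 52488 and 18; difference 52470.

Σ = 52470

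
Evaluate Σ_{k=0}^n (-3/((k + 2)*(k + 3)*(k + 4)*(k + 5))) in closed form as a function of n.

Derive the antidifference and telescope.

S(n) = (-n**3 - 12*n**2 - 47*n - 36)/(24*(n**3 + 12*n**2 + 47*n + 60))

Compute t_(k+1)/t_k: get (k + 2)/(k + 6).
So A=k + 2 and B=k + 6, with C=1.
Need (k + 2)·f(k+1) − (k + 5)·f(k) = 1.
Bound: deg f ≤ 3.
Solve for f: f(k) = k*(k**2 + 9*k + 26)/72 (degree 3 ≤ 3).
So s_k = (B(k−1)f/C)·t_k = (k*(k + 5)*(k**2 + 9*k + 26)/72)·t_k = k*(-k**2 - 9*k - 26)/(24*(k + 2)*(k + 3)*(k + 4)).
Verify: -3/(k**4 + 14*k**3 + 71*k**2 + 154*k + 120) matches t_k.
Σ_(k=0)^n t_k = s_(n+1) − s_(0) = ((-n**3 - 12*n**2 - 47*n - 36)/(24*(n**3 + 12*n**2 + 47*n + 60))) − (0), i.e. (-n**3 - 12*n**2 - 47*n - 36)/(24*(n**3 + 12*n**2 + 47*n + 60)).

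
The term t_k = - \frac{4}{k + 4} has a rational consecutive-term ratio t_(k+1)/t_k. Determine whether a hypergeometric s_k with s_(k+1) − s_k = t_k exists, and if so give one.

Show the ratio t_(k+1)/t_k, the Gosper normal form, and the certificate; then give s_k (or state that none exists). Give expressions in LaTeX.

t_(k+1)/t_k = (k + 4)/(k + 5).
Gosper form: A/B · C(k+1)/C(k) with A=k + 4, B=k + 5, C=1.
Need (k + 4)·f(k+1) − (k + 4)·f(k) = 1.
d = 0 from the (1,1,0) case.
Generic f = c0 gives residual -1; -1 = 0 cannot hold, so t_k is not Gosper-summable.

not Gosper-summable; s_k does not exist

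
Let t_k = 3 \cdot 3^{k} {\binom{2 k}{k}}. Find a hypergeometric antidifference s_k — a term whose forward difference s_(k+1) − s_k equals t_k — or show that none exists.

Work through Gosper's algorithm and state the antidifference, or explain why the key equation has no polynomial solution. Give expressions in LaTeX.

none (Gosper's algorithm certifies no s_k)

t_(k+1)/t_k = 6*(2*k + 1)/(k + 1).
So A=12*k + 6 and B=k + 1, with C=1.
Key eq: (12*k + 6)·f(k+1) = (k)·f(k) + (1).
deg f ≤ -1 (via 1,1,0).
deg f ≤ -1 is impossible — no certificate.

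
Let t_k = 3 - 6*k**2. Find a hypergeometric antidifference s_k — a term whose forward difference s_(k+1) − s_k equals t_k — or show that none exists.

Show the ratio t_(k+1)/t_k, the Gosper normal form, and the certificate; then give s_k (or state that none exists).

s_k = k*(-2*k**2 + 3*k + 2)

Step 1: r(k) = (2*(k + 1)**2 - 1)/(2*k**2 - 1).
Take A(k)=1, B(k)=1, C(k)=k**2 - 1/2.
Need (1)·f(k+1) − (1)·f(k) = k**2 - 1/2.
Bound: deg f ≤ 3.
Match coefficients ⇒ f(k) = k*(k - 2)*(2*k + 1)/6.
R(k) = B(k−1)·f(k)/C(k) = k*(k - 2)*(2*k + 1)/(3*(2*k**2 - 1)); s_k = R·t_k = k*(-2*k**2 + 3*k + 2).
Check: Δs_k = 3 - 6*k**2. ✓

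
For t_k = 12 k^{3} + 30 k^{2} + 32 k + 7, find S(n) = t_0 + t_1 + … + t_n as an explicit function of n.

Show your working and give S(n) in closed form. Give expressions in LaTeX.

S(n) = 3 n^{4} + 16 n^{3} + 34 n^{2} + 28 n + 7

The ratio is (12*k**3 + 66*k**2 + 128*k + 81)/(12*k**3 + 30*k**2 + 32*k + 7).
Take A(k)=1, B(k)=1, C(k)=k**3 + 5*k**2/2 + 8*k/3 + 7/12.
Set up (1)·f(k+1) − (1)·f(k) − (k**3 + 5*k**2/2 + 8*k/3 + 7/12) = 0.
d = 4 from the (0,0,3) case.
Solving with deg f ≤ 4: f(k) = k*(3*k**3 + 4*k**2 + 4*k - 4)/12.
Then R = B(k−1)f/C = k*(3*k**3 + 4*k**2 + 4*k - 4)/(12*k**3 + 30*k**2 + 32*k + 7), so s_k = R(k)·t_k = k*(3*k**3 + 4*k**2 + 4*k - 4).
Check: Δs_k = 12*k**3 + 30*k**2 + 32*k + 7. ✓
Telescope: S(n) = s_(n+1) − s_(0) = 3*n**4 + 16*n**3 + 34*n**2 + 28*n + 7 − (0) = 3*n**4 + 16*n**3 + 34*n**2 + 28*n + 7.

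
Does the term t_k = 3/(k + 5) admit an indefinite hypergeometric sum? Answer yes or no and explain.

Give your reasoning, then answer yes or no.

Compute t_(k+1)/t_k: get (k + 5)/(k + 6).
Factor: A=k + 5; B=k + 6; C=1.
Solve (k + 5)·f(k+1) − (k + 5)·f(k) = 1.
Degrees (1,1,0) ⇒ d ≤ 0.
f = c0 ⇒ A·f(k+1) − B(k−1)·f(k) − C = -1. The system {-1 = 0} is inconsistent; no antidifference.

No. Not Gosper-summable.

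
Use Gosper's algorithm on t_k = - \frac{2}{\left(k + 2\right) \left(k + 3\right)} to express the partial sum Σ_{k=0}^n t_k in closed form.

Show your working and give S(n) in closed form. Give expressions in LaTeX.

S(n) = \frac{- n - 1}{n + 3}

Step 1: r(k) = (k + 2)/(k + 4).
A = k + 2, B = k + 4, C = 1.
Solve (k + 2)·f(k+1) − (k + 3)·f(k) = 1.
Degrees (1,1,0) ⇒ d ≤ 1.
Match coefficients ⇒ f(k) = k/2.
Then R = B(k−1)f/C = k*(k + 3)/2, so s_k = R(k)·t_k = -k/(k + 2).
Verify: -2/(k**2 + 5*k + 6) matches t_k.
Telescope: S(n) = s_(n+1) − s_(0) = (-n - 1)/(n + 3) − (0) = (-n - 1)/(n + 3).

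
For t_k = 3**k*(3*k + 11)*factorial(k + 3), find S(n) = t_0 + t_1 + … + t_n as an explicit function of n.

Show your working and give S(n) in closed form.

S(n) = 3*3**n*factorial(n + 4) - 6

t_(k+1)/t_k = 3*(k + 4)*(3*k + 14)/(3*k + 11).
A = 3*k + 12, B = 1, C = k + 11/3.
Key eq: (3*k + 12)·f(k+1) = (1)·f(k) + (k + 11/3).
From deg A=1, deg B=0, deg C=1: d=0.
Coefficient equations give f(k) = 1/3.
R(k) = B(k−1)·f(k)/C(k) = 1/(3*k + 11); s_k = R·t_k = 3**k*factorial(k + 3).
Verify: 3**k*(3*k + 11)*factorial(k + 3) matches t_k.
Evaluate: s_(n+1) = 3**(n + 1)*factorial(n + 4); subtract s_(0) = 6 ⇒ S(n) = 3*3**n*factorial(n + 4) - 6.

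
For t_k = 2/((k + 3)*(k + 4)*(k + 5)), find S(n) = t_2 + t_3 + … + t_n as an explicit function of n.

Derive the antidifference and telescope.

The ratio is (k + 3)/(k + 6).
So A=k + 3 and B=k + 6, with C=1.
Need (k + 3)·f(k+1) − (k + 5)·f(k) = 1.
deg f ≤ 2 (via 1,1,0).
A polynomial solution: f(k) = k*(k + 7)/24.
Certificate R = B(k−1)f/C = k*(k + 5)*(k + 7)/24 gives s_k = k*(k + 7)/(12*(k + 3)*(k + 4)).
Verify: 2/(k**3 + 12*k**2 + 47*k + 60) matches t_k.
s_(n+1) = (n**2 + 9*n + 8)/(12*(n**2 + 9*n + 20)) and s_(2) = 1/20, so S(n) = (n**2 + 9*n - 10)/(30*(n**2 + 9*n + 20)).

S(n) = (n**2 + 9*n - 10)/(30*(n**2 + 9*n + 20))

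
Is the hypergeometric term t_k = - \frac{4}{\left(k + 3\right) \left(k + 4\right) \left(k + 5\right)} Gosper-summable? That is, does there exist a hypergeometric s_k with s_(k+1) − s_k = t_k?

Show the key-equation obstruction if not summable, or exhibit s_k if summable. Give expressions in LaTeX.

Step 1: r(k) = (k + 3)/(k + 6).
A = k + 3, B = k + 6, C = 1.
Need (k + 3)·f(k+1) − (k + 5)·f(k) = 1.
Bound: deg f ≤ 2.
Match coefficients ⇒ f(k) = k*(k + 7)/24.
Get s_k = R·t_k = k*(-k - 7)/(6*(k + 3)*(k + 4)) with R(k) = B(k−1)f(k)/C(k) = k*(k + 5)*(k + 7)/24.
Check: Δs_k = -4/(k**3 + 12*k**2 + 47*k + 60). ✓

Yes. s_k = \frac{k \left(- k - 7\right)}{6 \left(k + 3\right) \left(k + 4\right)}.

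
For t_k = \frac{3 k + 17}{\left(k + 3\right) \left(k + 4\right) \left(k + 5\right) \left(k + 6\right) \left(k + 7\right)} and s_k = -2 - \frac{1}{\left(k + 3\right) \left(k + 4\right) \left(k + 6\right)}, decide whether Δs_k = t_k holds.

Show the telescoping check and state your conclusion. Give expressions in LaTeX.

s_(k+1) = -2 - 1/((k + 4)*(k + 5)*(k + 7))
s_(k+1) − s_k = (3*k + 17)/(k**5 + 25*k**4 + 245*k**3 + 1175*k**2 + 2754*k + 2520)
(s_(k+1) − s_k) − t_k = 0

Valid: the claim telescopes to t_k.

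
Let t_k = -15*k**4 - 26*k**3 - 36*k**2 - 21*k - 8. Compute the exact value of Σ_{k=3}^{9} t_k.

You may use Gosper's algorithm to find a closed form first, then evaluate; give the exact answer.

r(k) = (15*k**4 + 86*k**3 + 204*k**2 + 231*k + 106)/(15*k**4 + 26*k**3 + 36*k**2 + 21*k + 8) after simplifying.
Gosper form: A/B · C(k+1)/C(k) with A=1, B=1, C=k**4 + 26*k**3/15 + 12*k**2/5 + 7*k/5 + 8/15.
Need (1)·f(k+1) − (1)·f(k) = k**4 + 26*k**3/15 + 12*k**2/5 + 7*k/5 + 8/15.
d = 5 from the (0,0,4) case.
Solving with deg f ≤ 5: f(k) = k*(k**2 - k + 1)*(3*k**2 + 2*k + 3)/15.
So s_k = (B(k−1)f/C)·t_k = (k*(k**2 - k + 1)*(3*k**2 + 2*k + 3)/(15*k**4 + 26*k**3 + 36*k**2 + 21*k + 8))·t_k = k*(-3*k**4 + k**3 - 4*k**2 + k - 3).
Δs = -15*k**4 - 26*k**3 - 36*k**2 - 21*k - 8, as required.
Telescoping: Σ = s_(10) − s_(3) = -293930 − (-756) = -293174.

Σ = -293174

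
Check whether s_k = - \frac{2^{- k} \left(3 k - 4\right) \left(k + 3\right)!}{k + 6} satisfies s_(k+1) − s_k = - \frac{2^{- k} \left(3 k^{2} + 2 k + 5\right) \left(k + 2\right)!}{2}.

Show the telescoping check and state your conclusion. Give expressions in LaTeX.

Invalid: residual \frac{3 \cdot 2^{- k} \left(3 k^{3} + 20 k^{2} + 11 k + 38\right) \left(k + 2\right)!}{2 \left(k + 6\right) \left(k + 7\right)} ≠ 0.

s_(k+1) = -(3*k - 1)*factorial(k + 4)/(2*2**k*(k + 7))
s_(k+1) − s_k = -(3*k**3 + 23*k**2 + 28*k + 32)*factorial(k + 3)/(2*2**k*(k + 6)*(k + 7))
(s_(k+1) − s_k) − t_k = 3*(3*k**3 + 20*k**2 + 11*k + 38)*factorial(k + 2)/(2*2**k*(k + 6)*(k + 7))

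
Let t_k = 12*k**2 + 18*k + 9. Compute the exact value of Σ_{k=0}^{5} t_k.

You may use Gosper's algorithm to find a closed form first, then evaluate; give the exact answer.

Σ = 984

t_(k+1)/t_k = (4*k**2 + 14*k + 13)/(4*k**2 + 6*k + 3).
Factor: A=1; B=1; C=k**2 + 3*k/2 + 3/4.
Solve (1)·f(k+1) − (1)·f(k) = k**2 + 3*k/2 + 3/4.
From deg A=0, deg B=0, deg C=2: d=3.
A polynomial solution: f(k) = k*(4*k**2 + 3*k + 2)/12.
So s_k = (B(k−1)f/C)·t_k = (k*(4*k**2 + 3*k + 2)/(3*(4*k**2 + 6*k + 3)))·t_k = k*(4*k**2 + 3*k + 2).
Verify: 12*k**2 + 18*k + 9 matches t_k.
Telescoping: Σ = s_(6) − s_(0) = 984 − (0) = 984.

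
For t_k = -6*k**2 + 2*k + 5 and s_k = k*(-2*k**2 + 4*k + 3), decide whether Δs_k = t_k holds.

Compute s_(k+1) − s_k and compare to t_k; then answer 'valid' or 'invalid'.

valid; difference matches t_k

s_(k+1) = (k + 1)*(4*k - 2*(k + 1)**2 + 7)
s_(k+1) − s_k = -6*k**2 + 2*k + 5
(s_(k+1) − s_k) − t_k = 0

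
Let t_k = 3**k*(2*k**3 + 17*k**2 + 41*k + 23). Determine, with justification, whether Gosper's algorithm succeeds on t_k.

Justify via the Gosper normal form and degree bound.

Yes. s_k = 3**k*(k**3 + 4*k**2 + 4*k - 2).

r(k) = 3*(2*k**3 + 23*k**2 + 81*k + 83)/(2*k**3 + 17*k**2 + 41*k + 23) after simplifying.
Factor: A=3; B=1; C=k**3 + 17*k**2/2 + 41*k/2 + 23/2.
f must satisfy (3)·f(k+1) − (1)·f(k) = k**3 + 17*k**2/2 + 41*k/2 + 23/2.
d = 3 from the (0,0,3) case.
Solving with deg f ≤ 3: f(k) = (k**3 + 4*k**2 + 4*k - 2)/2.
So s_k = (B(k−1)f/C)·t_k = ((k**3 + 4*k**2 + 4*k - 2)/(2*k**3 + 17*k**2 + 41*k + 23))·t_k = 3**k*(k**3 + 4*k**2 + 4*k - 2).
Check: Δs_k = 3**k*(2*k**3 + 17*k**2 + 41*k + 23). ✓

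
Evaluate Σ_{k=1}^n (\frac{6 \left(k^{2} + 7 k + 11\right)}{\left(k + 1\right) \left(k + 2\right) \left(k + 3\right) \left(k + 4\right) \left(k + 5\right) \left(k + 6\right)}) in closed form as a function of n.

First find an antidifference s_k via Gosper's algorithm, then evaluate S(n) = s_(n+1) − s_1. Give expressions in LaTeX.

S(n) = \frac{n \left(n^{2} + 12 n + 44\right)}{24 \left(n^{3} + 12 n^{2} + 44 n + 48\right)}

t_(k+1)/t_k = (k + 1)*(7*k + (k + 1)**2 + 18)/((k + 7)*(k**2 + 7*k + 11)).
A = k + 1, B = k + 7, C = k**2 + 7*k + 11.
Need (k + 1)·f(k+1) − (k + 6)·f(k) = k**2 + 7*k + 11.
From deg A=1, deg B=1, deg C=2: d=5.
Solve for f: f(k) = k*(k + 2)*(k + 4)*(k**2 + 9*k + 23)/45 (degree 5 ≤ 5).
Certificate R = B(k−1)f/C = k*(k + 2)*(k + 4)*(k + 6)*(k**2 + 9*k + 23)/(45*(k**2 + 7*k + 11)) gives s_k = 2*k*(k**2 + 9*k + 23)/(15*(k**3 + 9*k**2 + 23*k + 15)).
Δs = 6*(k**2 + 7*k + 11)/(k**6 + 21*k**5 + 175*k**4 + 735*k**3 + 1624*k**2 + 1764*k + 720), as required.
Σ_(k=1)^n t_k = s_(n+1) − s_(1) = (2*(n**3 + 12*n**2 + 44*n + 33)/(15*(n**3 + 12*n**2 + 44*n + 48))) − (11/120), i.e. n*(n**2 + 12*n + 44)/(24*(n**3 + 12*n**2 + 44*n + 48)).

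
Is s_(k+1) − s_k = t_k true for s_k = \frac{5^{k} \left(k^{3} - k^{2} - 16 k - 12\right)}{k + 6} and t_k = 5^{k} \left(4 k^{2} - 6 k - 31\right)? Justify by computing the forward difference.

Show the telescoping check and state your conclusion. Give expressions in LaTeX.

s_(k+1) = 5**(k + 1)*(k**3 + 2*k**2 - 15*k - 28)/(k + 7)
s_(k+1) − s_k = 5**k*(4*k**4 + 34*k**3 + 8*k**2 - 466*k - 756)/(k**2 + 13*k + 42)
(s_(k+1) − s_k) − t_k = 5**k*(-12*k**3 - 51*k**2 + 189*k + 546)/(k**2 + 13*k + 42)

Invalid: residual \frac{5^{k} \left(- 12 k^{3} - 51 k^{2} + 189 k + 546\right)}{k^{2} + 13 k + 42} ≠ 0.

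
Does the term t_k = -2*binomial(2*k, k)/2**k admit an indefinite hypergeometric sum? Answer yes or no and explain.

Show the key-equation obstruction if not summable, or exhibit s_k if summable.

Compute t_(k+1)/t_k: get (2*k + 1)/(k + 1).
So A=2*k + 1 and B=k + 1, with C=1.
f must satisfy (2*k + 1)·f(k+1) − (k)·f(k) = 1.
Bound: deg f ≤ -1.
Negative degree bound (-1): no f exists, t_k not Gosper-summable.

No — key equation has no polynomial f.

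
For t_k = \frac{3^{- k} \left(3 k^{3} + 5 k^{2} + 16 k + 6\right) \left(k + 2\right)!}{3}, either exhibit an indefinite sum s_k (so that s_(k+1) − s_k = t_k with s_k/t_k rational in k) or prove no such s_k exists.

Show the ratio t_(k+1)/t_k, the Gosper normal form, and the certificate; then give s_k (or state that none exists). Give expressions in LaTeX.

The ratio is (3*k**4 + 23*k**3 + 77*k**2 + 135*k + 90)/(3*(3*k**3 + 5*k**2 + 16*k + 6)).
Normal form (A,B,C) = (k/3 + 1, 1, k**3 + 5*k**2/3 + 16*k/3 + 2).
f must satisfy (k/3 + 1)·f(k+1) − (1)·f(k) = k**3 + 5*k**2/3 + 16*k/3 + 2.
d = 2 from the (1,0,3) case.
A polynomial solution: f(k) = (k + 1)*(3*k - 4).
So s_k = (B(k−1)f/C)·t_k = (3*(k + 1)*(3*k - 4)/(3*k**3 + 5*k**2 + 16*k + 6))·t_k = (k + 1)*(3*k - 4)*factorial(k + 2)/3**k.
s_(k+1) − s_k = (3*k**3 + 5*k**2 + 16*k + 6)*factorial(k + 2)/(3*3**k) = t_k.

s_k = 3^{- k} \left(k + 1\right) \left(3 k - 4\right) \left(k + 2\right)!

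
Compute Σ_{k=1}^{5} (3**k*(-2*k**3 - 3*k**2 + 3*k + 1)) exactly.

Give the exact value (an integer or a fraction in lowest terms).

The ratio is 3*(2*k**3 + 9*k**2 + 9*k + 1)/(2*k**3 + 3*k**2 - 3*k - 1).
Normal form (A,B,C) = (3, 1, k**3 + 3*k**2/2 - 3*k/2 - 1/2).
Solve (3)·f(k+1) − (1)·f(k) = k**3 + 3*k**2/2 - 3*k/2 - 1/2.
deg f ≤ 3 (via 0,0,3).
Solving with deg f ≤ 3: f(k) = (k - 2)*(k**2 - k + 1)/2.
Get s_k = R·t_k = 3**k*(-k**3 + 3*k**2 - 3*k + 2) with R(k) = B(k−1)f(k)/C(k) = (k - 2)*(k**2 - k + 1)/(2*k**3 + 3*k**2 - 3*k - 1).
Verify: 3**k*(-2*k**3 - 3*k**2 + 3*k + 1) matches t_k.
Sum = s_(6) − s_(1); s_(6) = -90396, s_(1) = 3 ⇒ -90399.

Σ = -90399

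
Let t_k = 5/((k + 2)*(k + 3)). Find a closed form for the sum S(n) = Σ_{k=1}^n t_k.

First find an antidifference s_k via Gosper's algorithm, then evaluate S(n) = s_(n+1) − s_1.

t_(k+1)/t_k = (k + 2)/(k + 4).
So A=k + 2 and B=k + 4, with C=1.
Need (k + 2)·f(k+1) − (k + 3)·f(k) = 1.
d = 1 from the (1,1,0) case.
Match coefficients ⇒ f(k) = k/2.
Get s_k = R·t_k = 5*k/(2*(k + 2)) with R(k) = B(k−1)f(k)/C(k) = k*(k + 3)/2.
Check: Δs_k = 5/(k**2 + 5*k + 6). ✓
s_(n+1) = 5*(n + 1)/(2*(n + 3)) and s_(1) = 5/6, so S(n) = 5*n/(3*(n + 3)).

S(n) = 5*n/(3*(n + 3))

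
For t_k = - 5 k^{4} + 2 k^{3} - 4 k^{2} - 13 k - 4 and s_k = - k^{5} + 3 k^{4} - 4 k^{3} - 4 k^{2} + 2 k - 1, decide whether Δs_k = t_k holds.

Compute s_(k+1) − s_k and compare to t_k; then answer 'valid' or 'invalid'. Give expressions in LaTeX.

valid (s_(k+1) − s_k reduces to t_k)

s_(k+1) = -k**5 - 2*k**4 - 2*k**3 - 8*k**2 - 11*k - 5
s_(k+1) − s_k = -5*k**4 + 2*k**3 - 4*k**2 - 13*k - 4
(s_(k+1) − s_k) − t_k = 0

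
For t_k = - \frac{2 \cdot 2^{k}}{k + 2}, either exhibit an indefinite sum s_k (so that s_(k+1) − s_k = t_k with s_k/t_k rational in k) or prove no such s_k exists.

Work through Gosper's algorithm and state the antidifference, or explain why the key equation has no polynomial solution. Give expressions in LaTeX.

Ratio r(k) = 2*(k + 2)/(k + 3).
A = 2*k + 4, B = k + 3, C = 1.
Key eq: (2*k + 4)·f(k+1) = (k + 2)·f(k) + (1).
Degrees (1,1,0) ⇒ d ≤ -1.
deg f ≤ -1 is impossible — no certificate.

none (Gosper's algorithm certifies no s_k)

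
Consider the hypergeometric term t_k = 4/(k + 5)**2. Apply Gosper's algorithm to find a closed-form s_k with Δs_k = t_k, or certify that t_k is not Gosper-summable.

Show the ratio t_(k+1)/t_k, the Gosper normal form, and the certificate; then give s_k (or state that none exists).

Step 1: r(k) = (k + 5)**2/(k + 6)**2.
Gosper form: A/B · C(k+1)/C(k) with A=k**2 + 10*k + 25, B=k**2 + 12*k + 36, C=1.
Set up (k**2 + 10*k + 25)·f(k+1) − (k**2 + 10*k + 25)·f(k) − (1) = 0.
d = 0 from the (2,2,0) case.
Put f(k) = c0: A·f(k+1) − B(k−1)·f(k) − C = -1; need -1 = 0 — inconsistent ⇒ no f, not summable.

no hypergeometric antidifference exists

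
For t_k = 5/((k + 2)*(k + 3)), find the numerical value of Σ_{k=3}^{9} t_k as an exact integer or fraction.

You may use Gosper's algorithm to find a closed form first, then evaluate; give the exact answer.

Σ = 7/12

t_(k+1)/t_k = (k + 2)/(k + 4).
So A=k + 2 and B=k + 4, with C=1.
Solve (k + 2)·f(k+1) − (k + 3)·f(k) = 1.
Bound: deg f ≤ 1.
Coefficient equations give f(k) = k/2.
R(k) = B(k−1)·f(k)/C(k) = k*(k + 3)/2; s_k = R·t_k = 5*k/(2*(k + 2)).
Check: Δs_k = 5/(k**2 + 5*k + 6). ✓
Σ_(k=3)^(9) t_k = s_(10) − s_(3) = 25/12 − (3/2) = 7/12.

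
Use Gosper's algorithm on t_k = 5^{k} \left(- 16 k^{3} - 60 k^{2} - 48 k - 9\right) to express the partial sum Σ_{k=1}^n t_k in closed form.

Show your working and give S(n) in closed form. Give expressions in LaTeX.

Step 1: r(k) = 5*(16*k**3 + 108*k**2 + 216*k + 133)/(16*k**3 + 60*k**2 + 48*k + 9).
A = 5, B = 1, C = k**3 + 15*k**2/4 + 3*k + 9/16.
Set up (5)·f(k+1) − (1)·f(k) − (k**3 + 15*k**2/4 + 3*k + 9/16) = 0.
From deg A=0, deg B=0, deg C=3: d=3.
A polynomial solution: f(k) = (k + 1)*(2*k - 1)**2/16.
Certificate R = B(k−1)f/C = (k + 1)*(2*k - 1)**2/((4*k + 3)*(4*k**2 + 12*k + 3)) gives s_k = 5**k*(-4*k**3 + 3*k - 1).
Check: Δs_k = 5**k*(4*k**3 + 12*k - 20*(k + 1)**3 + 11). ✓
Σ_(k=1)^n t_k = s_(n+1) − s_(1) = (5**(n + 1)*(-4*n**3 - 12*n**2 - 9*n - 2)) − (-10), i.e. -20*5**n*n**3 - 60*5**n*n**2 - 45*5**n*n - 10*5**n + 10.

S(n) = - 20 \cdot 5^{n} n^{3} - 60 \cdot 5^{n} n^{2} - 45 \cdot 5^{n} n - 10 \cdot 5^{n} + 10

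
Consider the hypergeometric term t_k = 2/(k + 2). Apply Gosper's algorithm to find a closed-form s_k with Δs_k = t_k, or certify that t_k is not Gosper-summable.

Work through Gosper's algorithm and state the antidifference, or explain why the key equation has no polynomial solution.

The ratio is (k + 2)/(k + 3).
Take A(k)=k + 2, B(k)=k + 3, C(k)=1.
f must satisfy (k + 2)·f(k+1) − (k + 2)·f(k) = 1.
From deg A=1, deg B=1, deg C=0: d=0.
Generic f = c0 gives residual -1; -1 = 0 cannot hold, so t_k is not Gosper-summable.

none (Gosper's algorithm certifies no s_k)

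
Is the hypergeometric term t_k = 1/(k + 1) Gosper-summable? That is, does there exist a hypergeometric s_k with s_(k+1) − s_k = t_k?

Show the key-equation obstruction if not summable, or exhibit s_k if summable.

t_(k+1)/t_k = (k + 1)/(k + 2).
Take A(k)=k + 1, B(k)=k + 2, C(k)=1.
f must satisfy (k + 1)·f(k+1) − (k + 1)·f(k) = 1.
d = 0 from the (1,1,0) case.
Write f(k) = c0. Then LHS − RHS = -1, requiring -1 = 0: contradictory. No certificate.

No — t_k has no hypergeometric antidifference.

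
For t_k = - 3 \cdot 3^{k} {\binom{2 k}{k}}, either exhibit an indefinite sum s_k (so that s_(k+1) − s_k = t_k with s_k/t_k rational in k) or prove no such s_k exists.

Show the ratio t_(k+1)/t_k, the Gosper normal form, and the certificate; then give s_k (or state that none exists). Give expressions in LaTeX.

no hypergeometric antidifference exists

t_(k+1)/t_k = 6*(2*k + 1)/(k + 1).
Factor: A=12*k + 6; B=k + 1; C=1.
Set up (12*k + 6)·f(k+1) − (k)·f(k) − (1) = 0.
Degrees (1,1,0) ⇒ d ≤ -1.
deg f ≤ -1 is impossible — no certificate.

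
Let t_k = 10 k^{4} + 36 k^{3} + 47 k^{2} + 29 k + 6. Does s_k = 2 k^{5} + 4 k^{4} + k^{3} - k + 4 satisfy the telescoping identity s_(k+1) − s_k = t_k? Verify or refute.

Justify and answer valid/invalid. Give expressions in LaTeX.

s_(k+1) = -k + 2*(k + 1)**5 + 4*(k + 1)**4 + (k + 1)**3 + 3
s_(k+1) − s_k = 10*k**4 + 36*k**3 + 47*k**2 + 29*k + 6
(s_(k+1) − s_k) − t_k = 0

valid; difference matches t_k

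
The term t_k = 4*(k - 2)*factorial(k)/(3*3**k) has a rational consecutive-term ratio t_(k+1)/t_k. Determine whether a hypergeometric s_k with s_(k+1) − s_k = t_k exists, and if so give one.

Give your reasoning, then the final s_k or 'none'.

s_k = 4*factorial(k)/3**k

Step 1: r(k) = (k**2 - 1)/(3*(k - 2)).
A = k/3 + 1/3, B = 1, C = k - 2.
Need (k/3 + 1/3)·f(k+1) − (1)·f(k) = k - 2.
deg f ≤ 0 (via 1,0,1).
Match coefficients ⇒ f(k) = 3.
R(k) = B(k−1)·f(k)/C(k) = 3/(k - 2); s_k = R·t_k = 4*factorial(k)/3**k.
s_(k+1) − s_k = 4*(k - 2)*factorial(k)/(3*3**k) = t_k.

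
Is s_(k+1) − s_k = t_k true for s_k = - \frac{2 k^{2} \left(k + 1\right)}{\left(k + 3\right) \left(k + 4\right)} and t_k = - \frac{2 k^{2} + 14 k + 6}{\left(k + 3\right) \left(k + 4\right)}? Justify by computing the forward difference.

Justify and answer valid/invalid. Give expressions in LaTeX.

Invalid: residual \frac{6 \left(7 k + 3\right)}{k^{3} + 12 k^{2} + 47 k + 60} ≠ 0.

s_(k+1) = 2*(-k - 2)*(k + 1)**2/((k + 4)*(k + 5))
s_(k+1) − s_k = 2*(-k**3 - 12*k**2 - 17*k - 6)/(k**3 + 12*k**2 + 47*k + 60)
(s_(k+1) − s_k) − t_k = 6*(7*k + 3)/(k**3 + 12*k**2 + 47*k + 60)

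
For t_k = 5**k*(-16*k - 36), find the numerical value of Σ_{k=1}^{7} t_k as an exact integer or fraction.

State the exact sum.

Σ = -14062460

t_(k+1)/t_k = 5*(4*k + 13)/(4*k + 9).
Gosper form: A/B · C(k+1)/C(k) with A=5, B=1, C=k + 9/4.
Key eq: (5)·f(k+1) = (1)·f(k) + (k + 9/4).
From deg A=0, deg B=0, deg C=1: d=1.
Solving with deg f ≤ 1: f(k) = (k + 1)/4.
Then R = B(k−1)f/C = (k + 1)/(4*k + 9), so s_k = R(k)·t_k = -4*5**k*(k + 1).
Verify: 5**k*(-16*k - 36) matches t_k.
Σ_(k=1)^(7) t_k = s_(8) − s_(1) = -14062500 − (-40) = -14062460.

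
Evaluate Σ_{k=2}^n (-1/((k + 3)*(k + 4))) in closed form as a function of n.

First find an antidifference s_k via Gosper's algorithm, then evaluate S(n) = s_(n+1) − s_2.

S(n) = (1 - n)/(5*(n + 4))

Ratio r(k) = (k + 3)/(k + 5).
A = k + 3, B = k + 5, C = 1.
Need (k + 3)·f(k+1) − (k + 4)·f(k) = 1.
d = 1 from the (1,1,0) case.
Solving with deg f ≤ 1: f(k) = k/3.
Get s_k = R·t_k = -k/(3*k + 9) with R(k) = B(k−1)f(k)/C(k) = k*(k + 4)/3.
Verify: -1/(k**2 + 7*k + 12) matches t_k.
s_(n+1) = (-n - 1)/(3*(n + 4)) and s_(2) = -2/15, so S(n) = (1 - n)/(5*(n + 4)).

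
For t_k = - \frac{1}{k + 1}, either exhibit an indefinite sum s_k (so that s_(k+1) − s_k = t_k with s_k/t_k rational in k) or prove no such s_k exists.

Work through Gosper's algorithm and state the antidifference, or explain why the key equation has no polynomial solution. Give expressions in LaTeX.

none — t_k is not Gosper-summable

The ratio is (k + 1)/(k + 2).
A = k + 1, B = k + 2, C = 1.
Need (k + 1)·f(k+1) − (k + 1)·f(k) = 1.
Degrees (1,1,0) ⇒ d ≤ 0.
f = c0 ⇒ A·f(k+1) − B(k−1)·f(k) − C = -1. The system {-1 = 0} is inconsistent; no antidifference.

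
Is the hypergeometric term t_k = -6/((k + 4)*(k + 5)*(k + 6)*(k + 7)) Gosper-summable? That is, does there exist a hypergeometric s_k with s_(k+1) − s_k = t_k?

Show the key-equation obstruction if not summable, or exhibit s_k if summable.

Step 1: r(k) = (k + 4)/(k + 8).
Normal form (A,B,C) = (k + 4, k + 8, 1).
Need (k + 4)·f(k+1) − (k + 7)·f(k) = 1.
Degrees (1,1,0) ⇒ d ≤ 3.
Solve for f: f(k) = k*(k**2 + 15*k + 74)/360 (degree 3 ≤ 3).
Get s_k = R·t_k = k*(-k**2 - 15*k - 74)/(60*(k + 4)*(k + 5)*(k + 6)) with R(k) = B(k−1)f(k)/C(k) = k*(k + 7)*(k**2 + 15*k + 74)/360.
Verify: -6/(k**4 + 22*k**3 + 179*k**2 + 638*k + 840) matches t_k.

Yes. s_k = k*(-k**2 - 15*k - 74)/(60*(k + 4)*(k + 5)*(k + 6)).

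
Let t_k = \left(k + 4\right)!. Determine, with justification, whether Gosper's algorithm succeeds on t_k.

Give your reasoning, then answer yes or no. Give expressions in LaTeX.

No. Not Gosper-summable.

Compute t_(k+1)/t_k: get k + 5.
Take A(k)=k + 5, B(k)=1, C(k)=1.
f must satisfy (k + 5)·f(k+1) − (1)·f(k) = 1.
Degrees (1,0,0) ⇒ d ≤ -1.
Negative degree bound (-1): no f exists, t_k not Gosper-summable.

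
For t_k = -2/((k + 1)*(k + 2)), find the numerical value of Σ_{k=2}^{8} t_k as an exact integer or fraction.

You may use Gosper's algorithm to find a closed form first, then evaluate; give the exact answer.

Ratio r(k) = (k + 1)/(k + 3).
Factor: A=k + 1; B=k + 3; C=1.
Key eq: (k + 1)·f(k+1) = (k + 2)·f(k) + (1).
deg f ≤ 1 (via 1,1,0).
Solving with deg f ≤ 1: f(k) = k.
Certificate R = B(k−1)f/C = k*(k + 2) gives s_k = -2*k/(k + 1).
Δs = -2/(k**2 + 3*k + 2), as required.
Telescoping: Σ = s_(9) − s_(2) = -9/5 − (-4/3) = -7/15.

Σ = -7/15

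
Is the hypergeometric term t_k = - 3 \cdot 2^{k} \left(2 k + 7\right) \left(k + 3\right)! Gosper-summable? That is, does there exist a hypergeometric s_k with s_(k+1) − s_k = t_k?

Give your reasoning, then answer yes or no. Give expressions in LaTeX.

Yes. s_k = - 3 \cdot 2^{k} \left(k + 3\right)!.

t_(k+1)/t_k = 2*(k + 4)*(2*k + 9)/(2*k + 7).
Gosper form: A/B · C(k+1)/C(k) with A=2*k + 8, B=1, C=k + 7/2.
Solve (2*k + 8)·f(k+1) − (1)·f(k) = k + 7/2.
Bound: deg f ≤ 0.
Solve for f: f(k) = 1/2 (degree 0 ≤ 0).
R(k) = B(k−1)·f(k)/C(k) = 1/(2*k + 7); s_k = R·t_k = -3*2**k*factorial(k + 3).
Check: Δs_k = -3*2**k*(2*k + 7)*factorial(k + 3). ✓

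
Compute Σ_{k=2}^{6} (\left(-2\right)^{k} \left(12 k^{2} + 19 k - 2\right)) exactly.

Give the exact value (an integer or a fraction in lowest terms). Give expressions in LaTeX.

Σ = 25528

Compute t_(k+1)/t_k: get 2*(-12*k**2 - 43*k - 29)/(12*k**2 + 19*k - 2).
Take A(k)=-2, B(k)=1, C(k)=k**2 + 19*k/12 - 1/6.
f must satisfy (-2)·f(k+1) − (1)·f(k) = k**2 + 19*k/12 - 1/6.
From deg A=0, deg B=0, deg C=2: d=2.
Coefficient equations give f(k) = -(4*k**2 + k - 4)/12.
Then R = B(k−1)f/C = -(4*k**2 + k - 4)/(12*k**2 + 19*k - 2), so s_k = R(k)·t_k = (-2)**k*(-4*k**2 - k + 4).
s_(k+1) − s_k = (-2)**k*(12*k**2 + 19*k - 2) = t_k.
Telescoping: Σ = s_(7) − s_(2) = 25472 − (-56) = 25528.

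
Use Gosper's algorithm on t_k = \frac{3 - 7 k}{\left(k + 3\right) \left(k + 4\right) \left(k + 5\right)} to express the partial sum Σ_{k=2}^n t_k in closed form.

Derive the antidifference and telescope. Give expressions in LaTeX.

The ratio is (k + 3)*(7*k + 4)/((k + 6)*(7*k - 3)).
A = k + 3, B = k + 6, C = k - 3/7.
Key eq: (k + 3)·f(k+1) = (k + 5)·f(k) + (k - 3/7).
From deg A=1, deg B=1, deg C=1: d=2.
Match coefficients ⇒ f(k) = k*(3*k - 7)/28.
Get s_k = R·t_k = k*(7 - 3*k)/(4*(k + 3)*(k + 4)) with R(k) = B(k−1)f(k)/C(k) = k*(k + 5)*(3*k - 7)/(4*(7*k - 3)).
Check: Δs_k = (3 - 7*k)/(k**3 + 12*k**2 + 47*k + 60). ✓
Telescope: S(n) = s_(n+1) − s_(2) = (-3*n**2 + n + 4)/(4*(n**2 + 9*n + 20)) − (1/60) = (-23*n**2 + 3*n + 20)/(30*(n**2 + 9*n + 20)).

S(n) = \frac{- 23 n^{2} + 3 n + 20}{30 \left(n^{2} + 9 n + 20\right)}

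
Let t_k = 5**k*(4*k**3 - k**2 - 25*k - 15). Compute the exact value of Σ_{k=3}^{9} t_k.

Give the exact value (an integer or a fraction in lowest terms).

Σ = 5859376125

r(k) = 5*(4*k**3 + 11*k**2 - 15*k - 37)/(4*k**3 - k**2 - 25*k - 15) after simplifying.
A = 5, B = 1, C = k**3 - k**2/4 - 25*k/4 - 15/4.
Solve (5)·f(k+1) − (1)·f(k) = k**3 - k**2/4 - 25*k/4 - 15/4.
From deg A=0, deg B=0, deg C=3: d=3.
Match coefficients ⇒ f(k) = k**2*(k - 4)/4.
Certificate R = B(k−1)f/C = k**2*(k - 4)/(4*k**3 - k**2 - 25*k - 15) gives s_k = 5**k*k**2*(k - 4).
Check: Δs_k = 5**k*(4*k**3 - k**2 - 25*k - 15). ✓
Sum = s_(10) − s_(3); s_(10) = 5859375000, s_(3) = -1125 ⇒ 5859376125.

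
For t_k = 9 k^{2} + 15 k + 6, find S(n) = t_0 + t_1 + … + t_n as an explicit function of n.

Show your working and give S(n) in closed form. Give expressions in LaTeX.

Step 1: r(k) = (3*k**2 + 11*k + 10)/(3*k**2 + 5*k + 2).
Take A(k)=1, B(k)=1, C(k)=k**2 + 5*k/3 + 2/3.
Set up (1)·f(k+1) − (1)·f(k) − (k**2 + 5*k/3 + 2/3) = 0.
Degrees (0,0,2) ⇒ d ≤ 3.
Coefficient equations give f(k) = k**2*(k + 1)/3.
R(k) = B(k−1)·f(k)/C(k) = k**2/(3*k + 2); s_k = R·t_k = 3*k**2*(k + 1).
Verify: 9*k**2 + 15*k + 6 matches t_k.
Telescope: S(n) = s_(n+1) − s_(0) = 3*n**3 + 12*n**2 + 15*n + 6 − (0) = 3*n**3 + 12*n**2 + 15*n + 6.

S(n) = 3 n^{3} + 12 n^{2} + 15 n + 6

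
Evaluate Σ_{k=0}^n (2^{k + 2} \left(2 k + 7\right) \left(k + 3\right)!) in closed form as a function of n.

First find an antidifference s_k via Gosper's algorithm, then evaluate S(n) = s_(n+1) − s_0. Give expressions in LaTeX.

S(n) = 8 \cdot 2^{n} \left(n + 4\right)! - 24

r(k) = 2*(k + 4)*(2*k + 9)/(2*k + 7) after simplifying.
Normal form (A,B,C) = (2*k + 8, 1, k + 7/2).
f must satisfy (2*k + 8)·f(k+1) − (1)·f(k) = k + 7/2.
Bound: deg f ≤ 0.
Coefficient equations give f(k) = 1/2.
Then R = B(k−1)f/C = 1/(2*k + 7), so s_k = R(k)·t_k = 2**(k + 2)*factorial(k + 3).
Check: Δs_k = 2**(k + 2)*(2*k + 7)*factorial(k + 3). ✓
Evaluate: s_(n+1) = 2**(n + 3)*factorial(n + 4); subtract s_(0) = 24 ⇒ S(n) = 8*2**n*factorial(n + 4) - 24.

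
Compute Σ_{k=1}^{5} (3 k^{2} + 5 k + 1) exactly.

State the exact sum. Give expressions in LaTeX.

Σ = 245

The ratio is (3*k**2 + 11*k + 9)/(3*k**2 + 5*k + 1).
Normal form (A,B,C) = (1, 1, k**2 + 5*k/3 + 1/3).
f must satisfy (1)·f(k+1) − (1)·f(k) = k**2 + 5*k/3 + 1/3.
deg f ≤ 3 (via 0,0,2).
Solve for f: f(k) = k*(k**2 + k - 1)/3 (degree 3 ≤ 3).
Get s_k = R·t_k = k*(k**2 + k - 1) with R(k) = B(k−1)f(k)/C(k) = k*(k**2 + k - 1)/(3*k**2 + 5*k + 1).
s_(k+1) − s_k = 3*k**2 + 5*k + 1 = t_k.
Evaluate s at k=6 and k=1: 246 and 1; difference 245.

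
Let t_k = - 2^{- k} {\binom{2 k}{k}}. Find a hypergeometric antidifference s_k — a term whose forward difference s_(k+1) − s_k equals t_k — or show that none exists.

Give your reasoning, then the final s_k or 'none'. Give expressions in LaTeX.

t_(k+1)/t_k = (2*k + 1)/(k + 1).
A = 2*k + 1, B = k + 1, C = 1.
Key eq: (2*k + 1)·f(k+1) = (k)·f(k) + (1).
Degrees (1,1,0) ⇒ d ≤ -1.
Bound -1 < 0, so the key equation has no polynomial solution.

not Gosper-summable; s_k does not exist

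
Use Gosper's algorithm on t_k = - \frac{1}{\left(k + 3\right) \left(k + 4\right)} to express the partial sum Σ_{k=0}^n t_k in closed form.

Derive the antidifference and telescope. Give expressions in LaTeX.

r(k) = (k + 3)/(k + 5) after simplifying.
Factor: A=k + 3; B=k + 5; C=1.
Key eq: (k + 3)·f(k+1) = (k + 4)·f(k) + (1).
deg f ≤ 1 (via 1,1,0).
Solving with deg f ≤ 1: f(k) = k/3.
Certificate R = B(k−1)f/C = k*(k + 4)/3 gives s_k = -k/(3*k + 9).
Verify: -1/(k**2 + 7*k + 12) matches t_k.
Evaluate: s_(n+1) = (-n - 1)/(3*(n + 4)); subtract s_(0) = 0 ⇒ S(n) = (-n - 1)/(3*(n + 4)).

S(n) = \frac{- n - 1}{3 \left(n + 4\right)}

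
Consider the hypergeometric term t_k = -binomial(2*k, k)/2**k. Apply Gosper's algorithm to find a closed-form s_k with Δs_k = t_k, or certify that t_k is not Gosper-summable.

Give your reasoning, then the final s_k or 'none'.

no hypergeometric antidifference exists

Step 1: r(k) = (2*k + 1)/(k + 1).
Normal form (A,B,C) = (2*k + 1, k + 1, 1).
Set up (2*k + 1)·f(k+1) − (k)·f(k) − (1) = 0.
d = -1 from the (1,1,0) case.
Negative degree bound (-1): no f exists, t_k not Gosper-summable.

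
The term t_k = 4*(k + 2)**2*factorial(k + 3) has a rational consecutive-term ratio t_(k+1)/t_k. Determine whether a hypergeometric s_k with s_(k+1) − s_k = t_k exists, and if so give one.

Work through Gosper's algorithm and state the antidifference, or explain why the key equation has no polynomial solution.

s_k = 4*k*factorial(k + 3)

The ratio is (k + 3)**2*(k + 4)/(k + 2)**2.
Normal form (A,B,C) = (k + 4, 1, k**2 + 4*k + 4).
Key eq: (k + 4)·f(k+1) = (1)·f(k) + (k**2 + 4*k + 4).
From deg A=1, deg B=0, deg C=2: d=1.
Solving with deg f ≤ 1: f(k) = k.
So s_k = (B(k−1)f/C)·t_k = (k/(k + 2)**2)·t_k = 4*k*factorial(k + 3).
Δs = 4*(k + 2)**2*factorial(k + 3), as required.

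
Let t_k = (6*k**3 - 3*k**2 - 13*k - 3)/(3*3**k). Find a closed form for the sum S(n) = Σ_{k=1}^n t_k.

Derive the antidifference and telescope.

S(n) = 3**(-n - 1)*(3**(n + 2) - 3*n**3 - 12*n**2 - 16*n - 9)

Compute t_(k+1)/t_k: get (6*k**3 + 15*k**2 - k - 13)/(3*(6*k**3 - 3*k**2 - 13*k - 3)).
Gosper form: A/B · C(k+1)/C(k) with A=1/3, B=1, C=k**3 - k**2/2 - 13*k/6 - 1/2.
f must satisfy (1/3)·f(k+1) − (1)·f(k) = k**3 - k**2/2 - 13*k/6 - 1/2.
Degrees (0,0,3) ⇒ d ≤ 3.
A polynomial solution: f(k) = -(3*k**3 + 3*k**2 + k + 2)/2.
R(k) = B(k−1)·f(k)/C(k) = -3*(3*k**3 + 3*k**2 + k + 2)/(6*k**3 - 3*k**2 - 13*k - 3); s_k = R·t_k = (-3*k**3 - 3*k**2 - k - 2)/3**k.
s_(k+1) − s_k = (6*k**3 - 3*k**2 - 13*k - 3)/(3*3**k) = t_k.
s_(n+1) = 3**(-n - 1)*(-3*n**3 - 12*n**2 - 16*n - 9) and s_(1) = -3, so S(n) = 3**(-n - 1)*(3**(n + 2) - 3*n**3 - 12*n**2 - 16*n - 9).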